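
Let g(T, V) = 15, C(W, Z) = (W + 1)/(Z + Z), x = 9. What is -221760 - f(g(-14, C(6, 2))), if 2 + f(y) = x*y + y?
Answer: -221908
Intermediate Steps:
C(W, Z) = (1 + W)/(2*Z) (C(W, Z) = (1 + W)/((2*Z)) = (1 + W)*(1/(2*Z)) = (1 + W)/(2*Z))
f(y) = -2 + 10*y (f(y) = -2 + (9*y + y) = -2 + 10*y)
-221760 - f(g(-14, C(6, 2))) = -221760 - (-2 + 10*15) = -221760 - (-2 + 150) = -221760 - 1*148 = -221760 - 148 = -221908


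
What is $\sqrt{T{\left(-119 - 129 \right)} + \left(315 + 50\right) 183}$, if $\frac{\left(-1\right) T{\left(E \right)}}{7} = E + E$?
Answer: $\sqrt{70267} \approx 265.08$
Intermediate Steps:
$T{\left(E \right)} = - 14 E$ ($T{\left(E \right)} = - 7 \left(E + E\right) = - 7 \cdot 2 E = - 14 E$)
$\sqrt{T{\left(-119 - 129 \right)} + \left(315 + 50\right) 183} = \sqrt{- 14 \left(-119 - 129\right) + \left(315 + 50\right) 183} = \sqrt{\left(-14\right) \left(-248\right) + 365 \cdot 183} = \sqrt{3472 + 66795} = \sqrt{70267}$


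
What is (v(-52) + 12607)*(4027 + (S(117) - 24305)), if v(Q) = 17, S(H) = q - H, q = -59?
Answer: -258211296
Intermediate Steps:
S(H) = -59 - H
(v(-52) + 12607)*(4027 + (S(117) - 24305)) = (17 + 12607)*(4027 + ((-59 - 1*117) - 24305)) = 12624*(4027 + ((-59 - 117) - 24305)) = 12624*(4027 + (-176 - 24305)) = 12624*(4027 - 24481) = 12624*(-20454) = -258211296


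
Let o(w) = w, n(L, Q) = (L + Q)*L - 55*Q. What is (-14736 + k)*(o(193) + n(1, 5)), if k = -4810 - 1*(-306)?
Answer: 1462240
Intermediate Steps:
n(L, Q) = -55*Q + L*(L + Q) (n(L, Q) = L*(L + Q) - 55*Q = -55*Q + L*(L + Q))
k = -4504 (k = -4810 + 306 = -4504)
(-14736 + k)*(o(193) + n(1, 5)) = (-14736 - 4504)*(193 + (1**2 - 55*5 + 1*5)) = -19240*(193 + (1 - 275 + 5)) = -19240*(193 - 269) = -19240*(-76) = 1462240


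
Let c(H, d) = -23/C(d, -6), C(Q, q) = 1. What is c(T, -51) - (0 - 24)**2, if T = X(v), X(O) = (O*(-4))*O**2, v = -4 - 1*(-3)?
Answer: -599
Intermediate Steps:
v = -1 (v = -4 + 3 = -1)
X(O) = -4*O**3 (X(O) = (-4*O)*O**2 = -4*O**3)
T = 4 (T = -4*(-1)**3 = -4*(-1) = 4)
c(H, d) = -23 (c(H, d) = -23/1 = -23*1 = -23)
c(T, -51) - (0 - 24)**2 = -23 - (0 - 24)**2 = -23 - 1*(-24)**2 = -23 - 1*576 = -23 - 576 = -599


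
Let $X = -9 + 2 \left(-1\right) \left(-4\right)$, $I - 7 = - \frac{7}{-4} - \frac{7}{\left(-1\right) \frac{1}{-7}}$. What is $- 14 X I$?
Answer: $- \frac{1127}{2} \approx -563.5$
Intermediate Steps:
$I = - \frac{161}{4}$ ($I = 7 - \left(49 - \frac{7}{4}\right) = 7 - \left(- \frac{7}{4} + \frac{7}{\left(-1\right) \left(- \frac{1}{7}\right)}\right) = 7 + \left(\frac{7}{4} - 7 \frac{1}{\frac{1}{7}}\right) = 7 + \left(\frac{7}{4} - 49\right) = 7 - \frac{189}{4} = - \frac{161}{4} \approx -40.25$)
$X = -1$ ($X = -9 - -8 = -9 + 8 = -1$)
$- 14 X I = \left(-14\right) \left(-1\right) \left(- \frac{161}{4}\right) = 14 \left(- \frac{161}{4}\right) = - \frac{1127}{2}$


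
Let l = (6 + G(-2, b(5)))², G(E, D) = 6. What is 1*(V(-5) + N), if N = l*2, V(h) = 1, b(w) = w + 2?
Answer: 289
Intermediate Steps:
b(w) = 2 + w
l = 144 (l = (6 + 6)² = 12² = 144)
N = 288 (N = 144*2 = 288)
1*(V(-5) + N) = 1*(1 + 288) = 1*289 = 289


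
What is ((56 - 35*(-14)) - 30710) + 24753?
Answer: -5411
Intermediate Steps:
((56 - 35*(-14)) - 30710) + 24753 = ((56 + 490) - 30710) + 24753 = (546 - 30710) + 24753 = -30164 + 24753 = -5411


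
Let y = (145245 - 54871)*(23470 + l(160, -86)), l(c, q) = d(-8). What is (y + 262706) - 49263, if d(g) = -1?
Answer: 2121200849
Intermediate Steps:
l(c, q) = -1
y = 2120987406 (y = (145245 - 54871)*(23470 - 1) = 90374*23469 = 2120987406)
(y + 262706) - 49263 = (2120987406 + 262706) - 49263 = 2121250112 - 49263 = 2121200849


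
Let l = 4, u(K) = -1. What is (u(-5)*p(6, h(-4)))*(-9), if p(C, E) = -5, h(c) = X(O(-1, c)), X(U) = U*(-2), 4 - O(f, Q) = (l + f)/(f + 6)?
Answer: -45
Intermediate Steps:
O(f, Q) = 4 - (4 + f)/(6 + f) (O(f, Q) = 4 - (4 + f)/(f + 6) = 4 - (4 + f)/(6 + f))
X(U) = -2*U
h(c) = -34/5 (h(c) = -2*(20 + 3*(-1))/(6 - 1) = -2*(20 - 3)/5 = -2*17/5 = -34/5)
(u(-5)*p(6, h(-4)))*(-9) = -1*(-5)*(-9) = 5*(-9) = -45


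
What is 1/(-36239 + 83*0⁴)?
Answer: -1/36239 ≈ -2.7595e-5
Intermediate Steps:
1/(-36239 + 83*0⁴) = 1/(-36239 + 83*0) = 1/(-36239 + 0) = 1/(-36239) = -1/36239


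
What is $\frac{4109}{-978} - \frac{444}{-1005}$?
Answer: $- \frac{1231771}{327630} \approx -3.7596$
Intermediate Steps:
$\frac{4109}{-978} - \frac{444}{-1005} = 4109 \left(- \frac{1}{978}\right) - - \frac{148}{335} = - \frac{4109}{978} + \frac{148}{335} = - \frac{1231771}{327630}$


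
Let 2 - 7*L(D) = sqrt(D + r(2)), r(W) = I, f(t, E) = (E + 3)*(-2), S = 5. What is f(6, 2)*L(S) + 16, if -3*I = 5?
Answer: 92/7 + 10*sqrt(30)/21 ≈ 15.751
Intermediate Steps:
I = -5/3 (I = -1/3*5 = -5/3 ≈ -1.6667)
f(t, E) = -6 - 2*E (f(t, E) = (3 + E)*(-2) = -6 - 2*E)
r(W) = -5/3
L(D) = 2/7 - sqrt(-5/3 + D)/7 (L(D) = 2/7 - sqrt(D - 5/3)/7 = 2/7 - sqrt(-5/3 + D)/7)
f(6, 2)*L(S) + 16 = (-6 - 2*2)*(2/7 - sqrt(-15 + 9*5)/21) + 16 = (-6 - 4)*(2/7 - sqrt(-15 + 45)/21) + 16 = -10*(2/7 - sqrt(30)/21) + 16 = (-20/7 + 10*sqrt(30)/21) + 16 = 92/7 + 10*sqrt(30)/21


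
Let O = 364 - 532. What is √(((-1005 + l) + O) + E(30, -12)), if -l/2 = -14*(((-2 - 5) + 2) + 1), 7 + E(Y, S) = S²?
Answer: 2*I*√287 ≈ 33.882*I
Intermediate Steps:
E(Y, S) = -7 + S²
l = -112 (l = -(-28)*(((-2 - 5) + 2) + 1) = -(-28)*((-7 + 2) + 1) = -(-28)*(-5 + 1) = -(-28)*(-4) = -2*56 = -112)
O = -168
√(((-1005 + l) + O) + E(30, -12)) = √(((-1005 - 112) - 168) + (-7 + (-12)²)) = √((-1117 - 168) + (-7 + 144)) = √(-1285 + 137) = √(-1148) = 2*I*√287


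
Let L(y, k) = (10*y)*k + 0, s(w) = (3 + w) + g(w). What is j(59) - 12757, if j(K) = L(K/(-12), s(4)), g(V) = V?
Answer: -79787/6 ≈ -13298.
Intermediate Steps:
s(w) = 3 + 2*w (s(w) = (3 + w) + w = 3 + 2*w)
L(y, k) = 10*k*y (L(y, k) = 10*k*y + 0 = 10*k*y)
j(K) = -55*K/6 (j(K) = 10*(3 + 2*4)*(K/(-12)) = 10*(3 + 8)*(K*(-1/12)) = 10*11*(-K/12) = -55*K/6)
j(59) - 12757 = -55/6*59 - 12757 = -3245/6 - 12757 = -79787/6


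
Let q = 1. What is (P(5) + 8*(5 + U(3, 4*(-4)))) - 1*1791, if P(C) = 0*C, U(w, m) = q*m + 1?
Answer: -1871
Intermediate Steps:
U(w, m) = 1 + m (U(w, m) = 1*m + 1 = m + 1 = 1 + m)
P(C) = 0
(P(5) + 8*(5 + U(3, 4*(-4)))) - 1*1791 = (0 + 8*(5 + (1 + 4*(-4)))) - 1*1791 = (0 + 8*(5 + (1 - 16))) - 1791 = (0 + 8*(5 - 15)) - 1791 = (0 + 8*(-10)) - 1791 = (0 - 80) - 1791 = -80 - 1791 = -1871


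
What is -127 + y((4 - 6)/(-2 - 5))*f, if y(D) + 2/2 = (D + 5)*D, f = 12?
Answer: -5923/49 ≈ -120.88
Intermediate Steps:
y(D) = -1 + D*(5 + D) (y(D) = -1 + (D + 5)*D = -1 + (5 + D)*D = -1 + D*(5 + D))
-127 + y((4 - 6)/(-2 - 5))*f = -127 + (-1 + ((4 - 6)/(-2 - 5))² + 5*((4 - 6)/(-2 - 5)))*12 = -127 + (-1 + (-2/(-7))² + 5*(-2/(-7)))*12 = -127 + (-1 + (-2*(-⅐))² + 5*(-2*(-⅐)))*12 = -127 + (-1 + (2/7)² + 5*(2/7))*12 = -127 + (-1 + 4/49 + 10/7)*12 = -127 + (25/49)*12 = -127 + 300/49 = -5923/49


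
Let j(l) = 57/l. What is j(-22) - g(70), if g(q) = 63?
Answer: -1443/22 ≈ -65.591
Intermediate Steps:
j(-22) - g(70) = 57/(-22) - 1*63 = 57*(-1/22) - 63 = -57/22 - 63 = -1443/22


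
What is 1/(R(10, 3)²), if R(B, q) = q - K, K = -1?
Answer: 1/16 ≈ 0.062500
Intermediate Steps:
R(B, q) = 1 + q (R(B, q) = q - 1*(-1) = q + 1 = 1 + q)
1/(R(10, 3)²) = 1/((1 + 3)²) = 1/(4²) = 1/16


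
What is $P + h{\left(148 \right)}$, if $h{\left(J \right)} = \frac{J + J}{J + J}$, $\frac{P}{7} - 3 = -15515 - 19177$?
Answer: $-242822$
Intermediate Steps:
$P = -242823$ ($P = 21 + 7 \left(-15515 - 19177\right) = 21 + 7 \left(-34692\right) = 21 - 242844 = -242823$)
$h{\left(J \right)} = 1$ ($h{\left(J \right)} = \frac{2 J}{2 J} = 2 J \frac{1}{2 J} = 1$)
$P + h{\left(148 \right)} = -242823 + 1 = -242822$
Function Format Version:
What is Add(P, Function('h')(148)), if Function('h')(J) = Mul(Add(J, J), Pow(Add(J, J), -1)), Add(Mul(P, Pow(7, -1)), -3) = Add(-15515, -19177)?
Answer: -242822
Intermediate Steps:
P = -242823 (P = Add(21, Mul(7, Add(-15515, -19177))) = Add(21, Mul(7, -34692)) = Add(21, -242844) = -242823)
Function('h')(J) = 1 (Function('h')(J) = Mul(Mul(2, J), Pow(Mul(2, J), -1)) = Mul(Mul(2, J), Mul(Rational(1, 2), Pow(J, -1))) = 1)
Add(P, Function('h')(148)) = Add(-242823, 1) = -242822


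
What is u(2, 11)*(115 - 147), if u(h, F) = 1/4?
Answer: -8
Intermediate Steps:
u(h, F) = ¼
u(2, 11)*(115 - 147) = (115 - 147)/4 = (¼)*(-32) = -8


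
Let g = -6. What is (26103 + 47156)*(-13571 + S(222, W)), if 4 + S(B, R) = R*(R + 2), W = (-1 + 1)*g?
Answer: -994490925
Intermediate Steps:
W = 0 (W = (-1 + 1)*(-6) = 0*(-6) = 0)
S(B, R) = -4 + R*(2 + R) (S(B, R) = -4 + R*(R + 2) = -4 + R*(2 + R))
(26103 + 47156)*(-13571 + S(222, W)) = (26103 + 47156)*(-13571 + (-4 + 0² + 2*0)) = 73259*(-13571 + (-4 + 0 + 0)) = 73259*(-13571 - 4) = 73259*(-13575) = -994490925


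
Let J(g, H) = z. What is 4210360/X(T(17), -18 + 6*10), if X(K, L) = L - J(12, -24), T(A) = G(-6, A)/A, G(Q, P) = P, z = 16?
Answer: 2105180/13 ≈ 1.6194e+5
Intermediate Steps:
J(g, H) = 16
T(A) = 1 (T(A) = A/A = 1)
X(K, L) = -16 + L (X(K, L) = L - 1*16 = L - 16 = -16 + L)
4210360/X(T(17), -18 + 6*10) = 4210360/(-16 + (-18 + 6*10)) = 4210360/(-16 + (-18 + 60)) = 4210360/(-16 + 42) = 4210360/26 = 4210360*(1/26) = 2105180/13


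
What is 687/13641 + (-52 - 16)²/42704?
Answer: 113252/713879 ≈ 0.15864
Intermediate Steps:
687/13641 + (-52 - 16)²/42704 = 687*(1/13641) + (-68)²*(1/42704) = 229/4547 + 4624*(1/42704) = 229/4547 + 17/157 = 113252/713879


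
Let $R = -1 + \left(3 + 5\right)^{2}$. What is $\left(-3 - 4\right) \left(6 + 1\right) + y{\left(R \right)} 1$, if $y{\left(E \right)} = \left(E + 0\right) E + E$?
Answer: $3983$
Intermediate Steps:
$R = 63$ ($R = -1 + 8^{2} = -1 + 64 = 63$)
$y{\left(E \right)} = E + E^{2}$ ($y{\left(E \right)} = E E + E = E^{2} + E = E + E^{2}$)
$\left(-3 - 4\right) \left(6 + 1\right) + y{\left(R \right)} 1 = \left(-3 - 4\right) \left(6 + 1\right) + 63 \left(1 + 63\right) 1 = \left(-7\right) 7 + 63 \cdot 64 \cdot 1 = -49 + 4032 \cdot 1 = -49 + 4032 = 3983$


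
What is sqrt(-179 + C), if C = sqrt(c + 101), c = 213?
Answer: sqrt(-179 + sqrt(314)) ≈ 12.7*I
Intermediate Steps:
C = sqrt(314) (C = sqrt(213 + 101) = sqrt(314) ≈ 17.720)
sqrt(-179 + C) = sqrt(-179 + sqrt(314))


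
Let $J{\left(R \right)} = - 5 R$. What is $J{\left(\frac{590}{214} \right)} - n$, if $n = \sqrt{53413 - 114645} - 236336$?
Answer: $\frac{25286477}{107} - 4 i \sqrt{3827} \approx 2.3632 \cdot 10^{5} - 247.45 i$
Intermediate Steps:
$n = -236336 + 4 i \sqrt{3827}$ ($n = \sqrt{-61232} - 236336 = 4 i \sqrt{3827} - 236336 = -236336 + 4 i \sqrt{3827} \approx -2.3634 \cdot 10^{5} + 247.45 i$)
$J{\left(\frac{590}{214} \right)} - n = - 5 \cdot \frac{590}{214} - \left(-236336 + 4 i \sqrt{3827}\right) = - 5 \cdot 590 \cdot \frac{1}{214} + \left(236336 - 4 i \sqrt{3827}\right) = \left(-5\right) \frac{295}{107} + \left(236336 - 4 i \sqrt{3827}\right) = - \frac{1475}{107} + \left(236336 - 4 i \sqrt{3827}\right) = \frac{25286477}{107} - 4 i \sqrt{3827}$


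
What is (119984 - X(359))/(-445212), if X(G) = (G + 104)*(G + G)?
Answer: 106225/222606 ≈ 0.47719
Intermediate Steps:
X(G) = 2*G*(104 + G) (X(G) = (104 + G)*(2*G) = 2*G*(104 + G))
(119984 - X(359))/(-445212) = (119984 - 2*359*(104 + 359))/(-445212) = (119984 - 2*359*463)*(-1/445212) = (119984 - 1*332434)*(-1/445212) = (119984 - 332434)*(-1/445212) = -212450*(-1/445212) = 106225/222606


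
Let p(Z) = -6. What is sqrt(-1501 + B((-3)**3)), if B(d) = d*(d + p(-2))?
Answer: I*sqrt(610) ≈ 24.698*I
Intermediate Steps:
B(d) = d*(-6 + d) (B(d) = d*(d - 6) = d*(-6 + d))
sqrt(-1501 + B((-3)**3)) = sqrt(-1501 + (-3)**3*(-6 + (-3)**3)) = sqrt(-1501 - 27*(-6 - 27)) = sqrt(-1501 - 27*(-33)) = sqrt(-1501 + 891) = sqrt(-610) = I*sqrt(610)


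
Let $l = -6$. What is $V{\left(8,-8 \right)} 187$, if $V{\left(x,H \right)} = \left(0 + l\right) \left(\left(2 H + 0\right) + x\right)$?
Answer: $8976$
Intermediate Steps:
$V{\left(x,H \right)} = - 12 H - 6 x$ ($V{\left(x,H \right)} = \left(0 - 6\right) \left(\left(2 H + 0\right) + x\right) = - 6 \left(2 H + x\right) = - 6 \left(x + 2 H\right) = - 12 H - 6 x$)
$V{\left(8,-8 \right)} 187 = \left(\left(-12\right) \left(-8\right) - 48\right) 187 = \left(96 - 48\right) 187 = 48 \cdot 187 = 8976$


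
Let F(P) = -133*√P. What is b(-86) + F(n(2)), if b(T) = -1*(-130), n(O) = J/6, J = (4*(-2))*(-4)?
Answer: 130 - 532*√3/3 ≈ -177.15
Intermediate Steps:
J = 32 (J = -8*(-4) = 32)
n(O) = 16/3 (n(O) = 32/6 = 32*(⅙) = 16/3)
b(T) = 130
b(-86) + F(n(2)) = 130 - 532*√3/3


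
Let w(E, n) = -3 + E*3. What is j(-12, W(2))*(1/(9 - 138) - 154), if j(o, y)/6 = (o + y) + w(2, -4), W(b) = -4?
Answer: 516542/43 ≈ 12013.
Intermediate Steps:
w(E, n) = -3 + 3*E
j(o, y) = 18 + 6*o + 6*y (j(o, y) = 6*((o + y) + (-3 + 3*2)) = 6*((o + y) + (-3 + 6)) = 6*((o + y) + 3) = 6*(3 + o + y) = 18 + 6*o + 6*y)
j(-12, W(2))*(1/(9 - 138) - 154) = (18 + 6*(-12) + 6*(-4))*(1/(9 - 138) - 154) = (18 - 72 - 24)*(1/(-129) - 154) = -78*(-1/129 - 154) = -78*(-19867/129) = 516542/43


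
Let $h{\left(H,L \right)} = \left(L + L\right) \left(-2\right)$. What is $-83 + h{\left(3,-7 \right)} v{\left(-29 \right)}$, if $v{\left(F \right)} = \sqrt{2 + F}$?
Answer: $-83 + 84 i \sqrt{3} \approx -83.0 + 145.49 i$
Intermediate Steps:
$h{\left(H,L \right)} = - 4 L$ ($h{\left(H,L \right)} = 2 L \left(-2\right) = - 4 L$)
$-83 + h{\left(3,-7 \right)} v{\left(-29 \right)} = -83 + \left(-4\right) \left(-7\right) \sqrt{2 - 29} = -83 + 28 \sqrt{-27} = -83 + 28 \cdot 3 i \sqrt{3} = -83 + 84 i \sqrt{3}$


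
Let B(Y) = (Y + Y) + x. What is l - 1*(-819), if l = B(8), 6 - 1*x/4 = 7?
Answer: 831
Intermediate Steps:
x = -4 (x = 24 - 4*7 = 24 - 28 = -4)
B(Y) = -4 + 2*Y (B(Y) = (Y + Y) - 4 = 2*Y - 4 = -4 + 2*Y)
l = 12 (l = -4 + 2*8 = -4 + 16 = 12)
l - 1*(-819) = 12 - 1*(-819) = 12 + 819 = 831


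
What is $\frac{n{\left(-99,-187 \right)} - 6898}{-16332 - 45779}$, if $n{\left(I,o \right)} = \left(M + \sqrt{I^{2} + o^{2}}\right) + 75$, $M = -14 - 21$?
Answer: $\frac{6858}{62111} - \frac{11 \sqrt{370}}{62111} \approx 0.10701$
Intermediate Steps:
$M = -35$
$n{\left(I,o \right)} = 40 + \sqrt{I^{2} + o^{2}}$ ($n{\left(I,o \right)} = \left(-35 + \sqrt{I^{2} + o^{2}}\right) + 75 = 40 + \sqrt{I^{2} + o^{2}}$)
$\frac{n{\left(-99,-187 \right)} - 6898}{-16332 - 45779} = \frac{\left(40 + \sqrt{\left(-99\right)^{2} + \left(-187\right)^{2}}\right) - 6898}{-16332 - 45779} = \frac{\left(40 + \sqrt{9801 + 34969}\right) - 6898}{-62111} = \left(\left(40 + \sqrt{44770}\right) - 6898\right) \left(- \frac{1}{62111}\right) = \left(\left(40 + 11 \sqrt{370}\right) - 6898\right) \left(- \frac{1}{62111}\right) = \left(-6858 + 11 \sqrt{370}\right) \left(- \frac{1}{62111}\right) = \frac{6858}{62111} - \frac{11 \sqrt{370}}{62111}$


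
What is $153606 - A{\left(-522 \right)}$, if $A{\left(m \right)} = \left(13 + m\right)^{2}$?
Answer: $-105475$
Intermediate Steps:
$153606 - A{\left(-522 \right)} = 153606 - \left(13 - 522\right)^{2} = 153606 - \left(-509\right)^{2} = 153606 - 259081 = -105475$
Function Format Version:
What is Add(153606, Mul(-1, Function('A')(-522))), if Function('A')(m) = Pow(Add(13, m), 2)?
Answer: -105475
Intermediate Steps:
Add(153606, Mul(-1, Function('A')(-522))) = Add(153606, Mul(-1, Pow(Add(13, -522), 2))) = Add(153606, Mul(-1, Pow(-509, 2))) = Add(153606, Mul(-1, 259081)) = Add(153606, -259081) = -105475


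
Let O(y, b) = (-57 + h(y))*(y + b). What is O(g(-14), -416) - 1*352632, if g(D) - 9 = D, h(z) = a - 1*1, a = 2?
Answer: -329056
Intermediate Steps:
h(z) = 1 (h(z) = 2 - 1*1 = 2 - 1 = 1)
g(D) = 9 + D
O(y, b) = -56*b - 56*y (O(y, b) = (-57 + 1)*(y + b) = -56*(b + y) = -56*b - 56*y)
O(g(-14), -416) - 1*352632 = (-56*(-416) - 56*(9 - 14)) - 1*352632 = (23296 - 56*(-5)) - 352632 = (23296 + 280) - 352632 = 23576 - 352632 = -329056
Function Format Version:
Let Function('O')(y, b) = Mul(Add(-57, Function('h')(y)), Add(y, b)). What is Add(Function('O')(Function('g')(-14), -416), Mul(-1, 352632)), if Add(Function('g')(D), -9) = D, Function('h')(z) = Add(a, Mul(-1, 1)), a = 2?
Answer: -329056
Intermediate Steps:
Function('h')(z) = 1 (Function('h')(z) = Add(2, Mul(-1, 1)) = Add(2, -1) = 1)
Function('g')(D) = Add(9, D)
Function('O')(y, b) = Add(Mul(-56, b), Mul(-56, y)) (Function('O')(y, b) = Mul(Add(-57, 1), Add(y, b)) = Mul(-56, Add(b, y)) = Add(Mul(-56, b), Mul(-56, y)))
Add(Function('O')(Function('g')(-14), -416), Mul(-1, 352632)) = Add(Add(Mul(-56, -416), Mul(-56, Add(9, -14))), Mul(-1, 352632)) = Add(Add(23296, Mul(-56, -5)), -352632) = Add(Add(23296, 280), -352632) = Add(23576, -352632) = -329056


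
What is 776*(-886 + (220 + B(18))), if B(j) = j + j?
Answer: -488880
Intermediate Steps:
B(j) = 2*j
776*(-886 + (220 + B(18))) = 776*(-886 + (220 + 2*18)) = 776*(-886 + (220 + 36)) = 776*(-886 + 256) = 776*(-630) = -488880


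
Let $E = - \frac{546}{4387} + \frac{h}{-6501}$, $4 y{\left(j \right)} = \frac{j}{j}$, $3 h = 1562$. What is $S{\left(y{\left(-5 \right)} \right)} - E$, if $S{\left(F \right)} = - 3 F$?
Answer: $- \frac{16970405}{31112604} \approx -0.54545$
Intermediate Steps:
$h = \frac{1562}{3}$ ($h = \frac{1}{3} \cdot 1562 = \frac{1562}{3} \approx 520.67$)
$y{\left(j \right)} = \frac{1}{4}$ ($y{\left(j \right)} = \frac{j \frac{1}{j}}{4} = \frac{1}{4} \cdot 1 = \frac{1}{4}$)
$E = - \frac{1591012}{7778151}$ ($E = - \frac{546}{4387} + \frac{1562}{3 \left(-6501\right)} = \left(-546\right) \frac{1}{4387} + \frac{1562}{3} \left(- \frac{1}{6501}\right) = - \frac{546}{4387} - \frac{142}{1773} = - \frac{1591012}{7778151} \approx -0.20455$)
$S{\left(y{\left(-5 \right)} \right)} - E = \left(-3\right) \frac{1}{4} - - \frac{1591012}{7778151} = - \frac{3}{4} + \frac{1591012}{7778151} = - \frac{16970405}{31112604}$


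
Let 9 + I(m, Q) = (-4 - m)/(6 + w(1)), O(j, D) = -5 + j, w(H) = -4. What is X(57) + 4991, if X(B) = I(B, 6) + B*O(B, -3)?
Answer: 15831/2 ≈ 7915.5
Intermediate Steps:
I(m, Q) = -11 - m/2 (I(m, Q) = -9 + (-4 - m)/(6 - 4) = -9 + (-4 - m)/2 = -9 + (-4 - m)*(1/2) = -9 + (-2 - m/2) = -11 - m/2)
X(B) = -11 - B/2 + B*(-5 + B) (X(B) = (-11 - B/2) + B*(-5 + B) = -11 - B/2 + B*(-5 + B))
X(57) + 4991 = (-11 + 57**2 - 11/2*57) + 4991 = (-11 + 3249 - 627/2) + 4991 = 5849/2 + 4991 = 15831/2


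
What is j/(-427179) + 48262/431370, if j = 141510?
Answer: -6737775967/30712034205 ≈ -0.21939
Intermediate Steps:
j/(-427179) + 48262/431370 = 141510/(-427179) + 48262/431370 = 141510*(-1/427179) + 48262*(1/431370) = -47170/142393 + 24131/215685 = -6737775967/30712034205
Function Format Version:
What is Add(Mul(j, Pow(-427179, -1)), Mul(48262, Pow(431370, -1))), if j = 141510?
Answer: Rational(-6737775967, 30712034205) ≈ -0.21939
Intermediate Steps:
Add(Mul(j, Pow(-427179, -1)), Mul(48262, Pow(431370, -1))) = Add(Mul(141510, Pow(-427179, -1)), Mul(48262, Pow(431370, -1))) = Add(Mul(141510, Rational(-1, 427179)), Mul(48262, Rational(1, 431370))) = Add(Rational(-47170, 142393), Rational(24131, 215685)) = Rational(-6737775967, 30712034205)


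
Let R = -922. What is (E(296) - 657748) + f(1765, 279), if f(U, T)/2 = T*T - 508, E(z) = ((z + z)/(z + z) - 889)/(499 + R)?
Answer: -70934266/141 ≈ -5.0308e+5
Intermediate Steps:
E(z) = 296/141 (E(z) = ((z + z)/(z + z) - 889)/(499 - 922) = ((2*z)/((2*z)) - 889)/(-423) = ((2*z)*(1/(2*z)) - 889)*(-1/423) = (1 - 889)*(-1/423) = -888*(-1/423) = 296/141)
f(U, T) = -1016 + 2*T² (f(U, T) = 2*(T*T - 508) = 2*(T² - 508) = 2*(-508 + T²) = -1016 + 2*T²)
(E(296) - 657748) + f(1765, 279) = (296/141 - 657748) + (-1016 + 2*279²) = -92742172/141 + (-1016 + 2*77841) = -92742172/141 + (-1016 + 155682) = -92742172/141 + 154666 = -70934266/141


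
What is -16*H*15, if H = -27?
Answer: 6480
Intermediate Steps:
-16*H*15 = -16*(-27)*15 = 432*15 = 6480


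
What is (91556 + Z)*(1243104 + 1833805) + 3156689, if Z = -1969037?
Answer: -5776835029540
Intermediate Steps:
(91556 + Z)*(1243104 + 1833805) + 3156689 = (91556 - 1969037)*(1243104 + 1833805) + 3156689 = -1877481*3076909 + 3156689 = -5776838186229 + 3156689 = -5776835029540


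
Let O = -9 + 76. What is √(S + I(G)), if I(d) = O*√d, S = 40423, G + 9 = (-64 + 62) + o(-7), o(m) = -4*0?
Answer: √(40423 + 67*I*√11) ≈ 201.06 + 0.5526*I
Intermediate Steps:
O = 67
o(m) = 0
G = -11 (G = -9 + ((-64 + 62) + 0) = -9 + (-2 + 0) = -9 - 2 = -11)
I(d) = 67*√d
√(S + I(G)) = √(40423 + 67*√(-11)) = √(40423 + 67*(I*√11)) = √(40423 + 67*I*√11)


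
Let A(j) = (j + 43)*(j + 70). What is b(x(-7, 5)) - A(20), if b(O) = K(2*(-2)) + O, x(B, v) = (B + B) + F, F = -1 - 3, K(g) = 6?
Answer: -5682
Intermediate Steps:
A(j) = (43 + j)*(70 + j)
F = -4
x(B, v) = -4 + 2*B (x(B, v) = (B + B) - 4 = 2*B - 4 = -4 + 2*B)
b(O) = 6 + O
b(x(-7, 5)) - A(20) = (6 + (-4 + 2*(-7))) - (3010 + 20² + 113*20) = (6 + (-4 - 14)) - (3010 + 400 + 2260) = (6 - 18) - 1*5670 = -12 - 5670 = -5682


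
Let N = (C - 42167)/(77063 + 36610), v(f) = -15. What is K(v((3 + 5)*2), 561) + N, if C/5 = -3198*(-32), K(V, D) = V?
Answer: -1235582/113673 ≈ -10.870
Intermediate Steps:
C = 511680 (C = 5*(-3198*(-32)) = 5*102336 = 511680)
N = 469513/113673 (N = (511680 - 42167)/(77063 + 36610) = 469513/113673 ≈ 4.1304)
K(v((3 + 5)*2), 561) + N = -15 + 469513/113673 = -1235582/113673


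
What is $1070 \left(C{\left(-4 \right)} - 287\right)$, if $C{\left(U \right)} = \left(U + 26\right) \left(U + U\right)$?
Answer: $-495410$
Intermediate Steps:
$C{\left(U \right)} = 2 U \left(26 + U\right)$ ($C{\left(U \right)} = \left(26 + U\right) 2 U = 2 U \left(26 + U\right)$)
$1070 \left(C{\left(-4 \right)} - 287\right) = 1070 \left(2 \left(-4\right) \left(26 - 4\right) - 287\right) = 1070 \left(2 \left(-4\right) 22 - 287\right) = 1070 \left(-176 - 287\right) = 1070 \left(-463\right) = -495410$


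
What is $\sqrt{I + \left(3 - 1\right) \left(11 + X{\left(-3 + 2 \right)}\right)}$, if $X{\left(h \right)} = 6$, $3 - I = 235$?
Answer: $3 i \sqrt{22} \approx 14.071 i$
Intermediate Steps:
$I = -232$ ($I = 3 - 235 = -232$)
$\sqrt{I + \left(3 - 1\right) \left(11 + X{\left(-3 + 2 \right)}\right)} = \sqrt{-232 + \left(3 - 1\right) \left(11 + 6\right)} = \sqrt{-232 + \left(3 - 1\right) 17} = \sqrt{-232 + 2 \cdot 17} = \sqrt{-232 + 34} = \sqrt{-198} = 3 i \sqrt{22}$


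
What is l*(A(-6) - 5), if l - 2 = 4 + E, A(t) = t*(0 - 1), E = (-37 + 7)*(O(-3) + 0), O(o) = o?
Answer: 96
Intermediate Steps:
E = 90 (E = (-37 + 7)*(-3 + 0) = -30*(-3) = 90)
A(t) = -t (A(t) = t*(-1) = -t)
l = 96 (l = 2 + (4 + 90) = 2 + 94 = 96)
l*(A(-6) - 5) = 96*(-1*(-6) - 5) = 96*(6 - 5) = 96*1 = 96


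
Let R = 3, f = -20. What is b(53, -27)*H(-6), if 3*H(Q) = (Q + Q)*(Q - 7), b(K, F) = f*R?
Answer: -3120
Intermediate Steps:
b(K, F) = -60 (b(K, F) = -20*3 = -60)
H(Q) = 2*Q*(-7 + Q)/3 (H(Q) = ((Q + Q)*(Q - 7))/3 = ((2*Q)*(-7 + Q))/3 = (2*Q*(-7 + Q))/3 = 2*Q*(-7 + Q)/3)
b(53, -27)*H(-6) = -40*(-6)*(-7 - 6) = -40*(-6)*(-13) = -60*52 = -3120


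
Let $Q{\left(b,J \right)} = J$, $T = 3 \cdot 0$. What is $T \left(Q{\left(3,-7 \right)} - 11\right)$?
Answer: $0$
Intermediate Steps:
$T = 0$
$T \left(Q{\left(3,-7 \right)} - 11\right) = 0 \left(-7 - 11\right) = 0 \left(-18\right) = 0$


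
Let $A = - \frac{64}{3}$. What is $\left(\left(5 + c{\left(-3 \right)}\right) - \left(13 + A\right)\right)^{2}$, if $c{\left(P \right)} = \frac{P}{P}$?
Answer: $\frac{1849}{9} \approx 205.44$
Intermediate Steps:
$A = - \frac{64}{3}$ ($A = \left(-64\right) \frac{1}{3} = - \frac{64}{3} \approx -21.333$)
$c{\left(P \right)} = 1$
$\left(\left(5 + c{\left(-3 \right)}\right) - \left(13 + A\right)\right)^{2} = \left(\left(5 + 1\right) - - \frac{25}{3}\right)^{2} = \left(6 + \left(-13 + \frac{64}{3}\right)\right)^{2} = \left(6 + \frac{25}{3}\right)^{2} = \left(\frac{43}{3}\right)^{2} = \frac{1849}{9}$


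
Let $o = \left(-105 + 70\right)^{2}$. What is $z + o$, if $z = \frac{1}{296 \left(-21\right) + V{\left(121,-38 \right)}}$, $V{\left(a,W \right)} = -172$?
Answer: $\frac{7825299}{6388} \approx 1225.0$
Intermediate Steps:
$z = - \frac{1}{6388}$ ($z = \frac{1}{296 \left(-21\right) - 172} = \frac{1}{-6216 - 172} = \frac{1}{-6388} = - \frac{1}{6388} \approx -0.00015654$)
$o = 1225$ ($o = \left(-35\right)^{2} = 1225$)
$z + o = - \frac{1}{6388} + 1225 = \frac{7825299}{6388}$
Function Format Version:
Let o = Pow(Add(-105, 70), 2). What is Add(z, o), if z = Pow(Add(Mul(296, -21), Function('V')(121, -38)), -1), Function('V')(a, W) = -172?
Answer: Rational(7825299, 6388) ≈ 1225.0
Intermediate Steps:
z = Rational(-1, 6388) (z = Pow(Add(Mul(296, -21), -172), -1) = Pow(Add(-6216, -172), -1) = Pow(-6388, -1) = Rational(-1, 6388) ≈ -0.00015654)
o = 1225 (o = Pow(-35, 2) = 1225)
Add(z, o) = Add(Rational(-1, 6388), 1225) = Rational(7825299, 6388)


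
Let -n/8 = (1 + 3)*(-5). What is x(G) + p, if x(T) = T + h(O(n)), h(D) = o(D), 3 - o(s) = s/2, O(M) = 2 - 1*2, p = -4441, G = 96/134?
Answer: -297298/67 ≈ -4437.3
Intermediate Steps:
G = 48/67 (G = 96*(1/134) = 48/67 ≈ 0.71642)
n = 160 (n = -8*(1 + 3)*(-5) = -32*(-5) = -8*(-20) = 160)
O(M) = 0 (O(M) = 2 - 2 = 0)
o(s) = 3 - s/2
h(D) = 3 - D/2
x(T) = 3 + T (x(T) = T + (3 - 1/2*0) = T + (3 + 0) = T + 3 = 3 + T)
x(G) + p = (3 + 48/67) - 4441 = 249/67 - 4441 = -297298/67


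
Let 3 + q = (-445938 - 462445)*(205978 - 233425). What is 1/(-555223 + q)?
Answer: 1/24931832975 ≈ 4.0109e-11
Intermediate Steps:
q = 24932388198 (q = -3 + (-445938 - 462445)*(205978 - 233425) = -3 - 908383*(-27447) = -3 + 24932388201 = 24932388198)
1/(-555223 + q) = 1/(-555223 + 24932388198) = 1/24931832975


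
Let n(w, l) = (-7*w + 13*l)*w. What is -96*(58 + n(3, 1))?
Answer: -3264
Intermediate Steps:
n(w, l) = w*(-7*w + 13*l)
-96*(58 + n(3, 1)) = -96*(58 + 3*(-7*3 + 13*1)) = -96*(58 + 3*(-21 + 13)) = -96*(58 + 3*(-8)) = -96*(58 - 24) = -96*34 = -3264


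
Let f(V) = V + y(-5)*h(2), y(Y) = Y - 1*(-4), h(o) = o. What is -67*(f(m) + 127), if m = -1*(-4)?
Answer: -8643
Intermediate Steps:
y(Y) = 4 + Y (y(Y) = Y + 4 = 4 + Y)
m = 4
f(V) = -2 + V (f(V) = V + (4 - 5)*2 = V - 1*2 = V - 2 = -2 + V)
-67*(f(m) + 127) = -67*((-2 + 4) + 127) = -67*(2 + 127) = -67*129 = -8643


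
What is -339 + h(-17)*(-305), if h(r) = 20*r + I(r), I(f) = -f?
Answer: 98176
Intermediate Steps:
h(r) = 19*r (h(r) = 20*r - r = 19*r)
-339 + h(-17)*(-305) = -339 + (19*(-17))*(-305) = -339 - 323*(-305) = -339 + 98515 = 98176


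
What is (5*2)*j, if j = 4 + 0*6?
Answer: 40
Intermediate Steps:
j = 4 (j = 4 + 0 = 4)
(5*2)*j = (5*2)*4 = 10*4 = 40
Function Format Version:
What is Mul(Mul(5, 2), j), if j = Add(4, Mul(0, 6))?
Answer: 40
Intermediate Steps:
j = 4 (j = Add(4, 0) = 4)
Mul(Mul(5, 2), j) = Mul(Mul(5, 2), 4) = Mul(10, 4) = 40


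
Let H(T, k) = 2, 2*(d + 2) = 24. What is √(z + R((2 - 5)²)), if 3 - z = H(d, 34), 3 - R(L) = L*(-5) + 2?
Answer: √47 ≈ 6.8557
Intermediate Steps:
d = 10 (d = -2 + (½)*24 = -2 + 12 = 10)
R(L) = 1 + 5*L (R(L) = 3 - (L*(-5) + 2) = 3 - (-5*L + 2) = 3 - (2 - 5*L) = 3 + (-2 + 5*L) = 1 + 5*L)
z = 1 (z = 3 - 1*2 = 3 - 2 = 1)
√(z + R((2 - 5)²)) = √(1 + (1 + 5*(2 - 5)²)) = √(1 + (1 + 5*(-3)²)) = √(1 + (1 + 5*9)) = √(1 + (1 + 45)) = √(1 + 46) = √47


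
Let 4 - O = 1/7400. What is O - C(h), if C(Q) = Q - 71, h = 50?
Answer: 184999/7400 ≈ 25.000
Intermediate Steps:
C(Q) = -71 + Q
O = 29599/7400 (O = 4 - 1/7400 = 29599/7400 ≈ 3.9999)
O - C(h) = 29599/7400 - (-71 + 50) = 29599/7400 - 1*(-21) = 29599/7400 + 21 = 184999/7400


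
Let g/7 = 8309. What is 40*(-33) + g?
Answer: 56843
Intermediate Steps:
g = 58163 (g = 7*8309 = 58163)
40*(-33) + g = 40*(-33) + 58163 = -1320 + 58163 = 56843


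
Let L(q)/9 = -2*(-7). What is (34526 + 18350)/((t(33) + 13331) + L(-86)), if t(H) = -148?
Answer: 52876/13309 ≈ 3.9729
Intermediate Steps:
L(q) = 126 (L(q) = 9*(-2*(-7)) = 9*14 = 126)
(34526 + 18350)/((t(33) + 13331) + L(-86)) = (34526 + 18350)/((-148 + 13331) + 126) = 52876/(13183 + 126) = 52876/13309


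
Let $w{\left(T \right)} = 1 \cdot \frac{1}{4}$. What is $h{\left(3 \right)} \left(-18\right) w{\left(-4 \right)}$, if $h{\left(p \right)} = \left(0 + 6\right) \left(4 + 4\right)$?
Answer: $-216$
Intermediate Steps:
$w{\left(T \right)} = \frac{1}{4}$ ($w{\left(T \right)} = 1 \cdot \frac{1}{4} = \frac{1}{4}$)
$h{\left(p \right)} = 48$ ($h{\left(p \right)} = 6 \cdot 8 = 48$)
$h{\left(3 \right)} \left(-18\right) w{\left(-4 \right)} = 48 \left(-18\right) \frac{1}{4} = \left(-864\right) \frac{1}{4} = -216$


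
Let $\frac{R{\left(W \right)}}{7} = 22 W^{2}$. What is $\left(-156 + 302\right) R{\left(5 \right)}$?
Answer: $562100$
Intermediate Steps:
$R{\left(W \right)} = 154 W^{2}$ ($R{\left(W \right)} = 7 \cdot 22 W^{2} = 154 W^{2}$)
$\left(-156 + 302\right) R{\left(5 \right)} = \left(-156 + 302\right) 154 \cdot 5^{2} = 146 \cdot 154 \cdot 25 = 146 \cdot 3850 = 562100$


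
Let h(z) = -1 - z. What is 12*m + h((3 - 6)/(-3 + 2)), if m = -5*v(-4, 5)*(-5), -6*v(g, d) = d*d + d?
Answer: -1504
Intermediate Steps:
v(g, d) = -d/6 - d**2/6 (v(g, d) = -(d*d + d)/6 = -(d**2 + d)/6 = -(d + d**2)/6 = -d/6 - d**2/6)
m = -125 (m = -(-5)*5*(1 + 5)/6*(-5) = -(-5)*5*6/6*(-5) = -5*(-5)*(-5) = 25*(-5) = -125)
12*m + h((3 - 6)/(-3 + 2)) = 12*(-125) + (-1 - (3 - 6)/(-3 + 2)) = -1500 + (-1 - (-3)/(-1)) = -1500 + (-1 - (-3)*(-1)) = -1500 + (-1 - 1*3) = -1500 + (-1 - 3) = -1500 - 4 = -1504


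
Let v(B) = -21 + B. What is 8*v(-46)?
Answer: -536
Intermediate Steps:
8*v(-46) = 8*(-21 - 46) = 8*(-67) = -536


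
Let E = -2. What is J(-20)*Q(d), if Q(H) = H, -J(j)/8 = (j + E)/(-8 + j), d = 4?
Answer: -176/7 ≈ -25.143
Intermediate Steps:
J(j) = -8*(-2 + j)/(-8 + j) (J(j) = -8*(j - 2)/(-8 + j) = -8*(-2 + j)/(-8 + j))
J(-20)*Q(d) = (8*(2 - 1*(-20))/(-8 - 20))*4 = (8*(2 + 20)/(-28))*4 = (8*(-1/28)*22)*4 = -44/7*4 = -176/7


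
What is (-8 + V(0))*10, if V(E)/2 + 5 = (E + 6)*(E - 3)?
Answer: -540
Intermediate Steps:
V(E) = -10 + 2*(-3 + E)*(6 + E) (V(E) = -10 + 2*((E + 6)*(E - 3)) = -10 + 2*((6 + E)*(-3 + E)) = -10 + 2*((-3 + E)*(6 + E)) = -10 + 2*(-3 + E)*(6 + E))
(-8 + V(0))*10 = (-8 + (-46 + 2*0**2 + 6*0))*10 = (-8 + (-46 + 2*0 + 0))*10 = (-8 + (-46 + 0 + 0))*10 = (-8 - 46)*10 = -54*10 = -540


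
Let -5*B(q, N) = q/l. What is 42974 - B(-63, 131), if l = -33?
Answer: 2363591/55 ≈ 42974.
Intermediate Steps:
B(q, N) = q/165 (B(q, N) = -q/(5*(-33)) = -q*(-1)/(5*33) = -(-1)*q/165 = q/165)
42974 - B(-63, 131) = 42974 - (-63)/165 = 42974 - 1*(-21/55) = 42974 + 21/55 = 2363591/55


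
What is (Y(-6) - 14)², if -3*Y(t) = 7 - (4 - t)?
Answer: 169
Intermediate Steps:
Y(t) = -1 - t/3 (Y(t) = -(7 - (4 - t))/3 = -(7 + (-4 + t))/3 = -(3 + t)/3 = -1 - t/3)
(Y(-6) - 14)² = ((-1 - ⅓*(-6)) - 14)² = ((-1 + 2) - 14)² = (1 - 14)² = (-13)² = 169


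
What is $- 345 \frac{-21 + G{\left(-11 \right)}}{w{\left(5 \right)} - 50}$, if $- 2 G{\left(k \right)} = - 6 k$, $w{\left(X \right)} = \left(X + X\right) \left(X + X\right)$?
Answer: $\frac{1863}{5} \approx 372.6$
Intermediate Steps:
$w{\left(X \right)} = 4 X^{2}$ ($w{\left(X \right)} = 2 X 2 X = 4 X^{2}$)
$G{\left(k \right)} = 3 k$ ($G{\left(k \right)} = - \frac{\left(-6\right) k}{2} = 3 k$)
$- 345 \frac{-21 + G{\left(-11 \right)}}{w{\left(5 \right)} - 50} = - 345 \frac{-21 + 3 \left(-11\right)}{4 \cdot 5^{2} - 50} = - 345 \frac{-21 - 33}{4 \cdot 25 - 50} = - 345 \left(- \frac{54}{100 - 50}\right) = - 345 \left(- \frac{54}{50}\right) = - 345 \left(\left(-54\right) \frac{1}{50}\right) = \left(-345\right) \left(- \frac{27}{25}\right) = \frac{1863}{5}$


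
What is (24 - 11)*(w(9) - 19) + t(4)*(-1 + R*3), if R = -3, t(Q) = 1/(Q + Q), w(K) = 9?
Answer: -525/4 ≈ -131.25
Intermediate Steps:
t(Q) = 1/(2*Q)
(24 - 11)*(w(9) - 19) + t(4)*(-1 + R*3) = (24 - 11)*(9 - 19) + ((1/2)/4)*(-1 - 3*3) = 13*(-10) + ((1/2)*(1/4))*(-1 - 9) = -130 + (1/8)*(-10) = -130 - 5/4 = -525/4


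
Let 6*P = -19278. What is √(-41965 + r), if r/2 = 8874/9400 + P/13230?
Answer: I*√454218177098/3290 ≈ 204.85*I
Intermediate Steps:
P = -3213 (P = (⅙)*(-19278) = -3213)
r = 23069/16450 (r = 2*(8874/9400 - 3213/13230) = 2*(8874*(1/9400) - 3213*1/13230) = 2*(4437/4700 - 17/70) = 2*(23069/32900) = 23069/16450 ≈ 1.4024)
√(-41965 + r) = √(-41965 + 23069/16450) = √(-690301181/16450) = I*√454218177098/3290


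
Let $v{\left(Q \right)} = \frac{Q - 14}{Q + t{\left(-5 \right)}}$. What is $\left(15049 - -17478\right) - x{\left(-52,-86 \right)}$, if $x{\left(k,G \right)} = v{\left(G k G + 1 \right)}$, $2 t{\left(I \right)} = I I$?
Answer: $\frac{25017600529}{769157} \approx 32526.0$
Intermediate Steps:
$t{\left(I \right)} = \frac{I^{2}}{2}$ ($t{\left(I \right)} = \frac{I I}{2} = \frac{I^{2}}{2}$)
$v{\left(Q \right)} = \frac{-14 + Q}{\frac{25}{2} + Q}$ ($v{\left(Q \right)} = \frac{Q - 14}{Q + \frac{\left(-5\right)^{2}}{2}} = \frac{-14 + Q}{Q + \frac{1}{2} \cdot 25} = \frac{-14 + Q}{Q + \frac{25}{2}} = \frac{-14 + Q}{\frac{25}{2} + Q}$)
$x{\left(k,G \right)} = \frac{2 \left(-13 + k G^{2}\right)}{27 + 2 k G^{2}}$ ($x{\left(k,G \right)} = \frac{2 \left(-14 + \left(G k G + 1\right)\right)}{25 + 2 \left(G k G + 1\right)} = \frac{2 \left(-14 + \left(k G^{2} + 1\right)\right)}{25 + 2 \left(k G^{2} + 1\right)} = \frac{2 \left(-14 + \left(1 + k G^{2}\right)\right)}{25 + 2 \left(1 + k G^{2}\right)} = \frac{2 \left(-13 + k G^{2}\right)}{25 + \left(2 + 2 k G^{2}\right)} = \frac{2 \left(-13 + k G^{2}\right)}{27 + 2 k G^{2}}$)
$\left(15049 - -17478\right) - x{\left(-52,-86 \right)} = \left(15049 - -17478\right) - \frac{2 \left(-13 - 52 \left(-86\right)^{2}\right)}{27 + 2 \left(-52\right) \left(-86\right)^{2}} = \left(15049 + 17478\right) - \frac{2 \left(-13 - 384592\right)}{27 + 2 \left(-52\right) 7396} = 32527 - \frac{2 \left(-13 - 384592\right)}{27 - 769184} = 32527 - 2 \frac{1}{-769157} \left(-384605\right) = 32527 - 2 \left(- \frac{1}{769157}\right) \left(-384605\right) = 32527 - \frac{769210}{769157} = \frac{25017600529}{769157}$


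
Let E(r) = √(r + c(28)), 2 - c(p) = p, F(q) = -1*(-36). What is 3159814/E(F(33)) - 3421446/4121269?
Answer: -3421446/4121269 + 1579907*√10/5 ≈ 9.9922e+5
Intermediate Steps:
F(q) = 36
c(p) = 2 - p
E(r) = √(-26 + r) (E(r) = √(r + (2 - 1*28)) = √(r + (2 - 28)) = √(r - 26) = √(-26 + r))
3159814/E(F(33)) - 3421446/4121269 = 3159814/(√(-26 + 36)) - 3421446/4121269 = 3159814/(√10) - 3421446*1/4121269 = 3159814*(√10/10) - 3421446/4121269 = 1579907*√10/5 - 3421446/4121269 = -3421446/4121269 + 1579907*√10/5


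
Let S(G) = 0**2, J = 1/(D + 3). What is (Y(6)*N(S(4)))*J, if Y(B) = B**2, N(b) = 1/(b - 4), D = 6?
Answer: -1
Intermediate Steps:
J = 1/9 (J = 1/(6 + 3) = 1/9 ≈ 0.11111)
S(G) = 0
N(b) = 1/(-4 + b)
(Y(6)*N(S(4)))*J = (6**2/(-4 + 0))*(1/9) = (36/(-4))*(1/9) = (36*(-1/4))*(1/9) = -9*1/9 = -1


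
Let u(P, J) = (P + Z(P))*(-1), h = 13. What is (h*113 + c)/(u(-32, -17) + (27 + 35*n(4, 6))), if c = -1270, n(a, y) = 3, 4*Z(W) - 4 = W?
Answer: 199/171 ≈ 1.1637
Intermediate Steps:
Z(W) = 1 + W/4
u(P, J) = -1 - 5*P/4 (u(P, J) = (P + (1 + P/4))*(-1) = (1 + 5*P/4)*(-1) = -1 - 5*P/4)
(h*113 + c)/(u(-32, -17) + (27 + 35*n(4, 6))) = (13*113 - 1270)/((-1 - 5/4*(-32)) + (27 + 35*3)) = (1469 - 1270)/((-1 + 40) + (27 + 105)) = 199/(39 + 132) = 199/171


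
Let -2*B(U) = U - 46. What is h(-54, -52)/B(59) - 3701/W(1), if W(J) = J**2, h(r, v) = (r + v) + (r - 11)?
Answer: -47771/13 ≈ -3674.7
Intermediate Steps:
B(U) = 23 - U/2 (B(U) = -(U - 46)/2 = -(-46 + U)/2 = 23 - U/2)
h(r, v) = -11 + v + 2*r (h(r, v) = (r + v) + (-11 + r) = -11 + v + 2*r)
h(-54, -52)/B(59) - 3701/W(1) = (-11 - 52 + 2*(-54))/(23 - 1/2*59) - 3701/(1**2) = (-11 - 52 - 108)/(23 - 59/2) - 3701/1 = -171/(-13/2) - 3701*1 = -171*(-2/13) - 3701 = 342/13 - 3701 = -47771/13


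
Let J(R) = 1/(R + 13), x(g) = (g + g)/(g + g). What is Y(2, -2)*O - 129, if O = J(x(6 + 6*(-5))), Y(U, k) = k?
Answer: -904/7 ≈ -129.14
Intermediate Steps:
x(g) = 1 (x(g) = (2*g)/((2*g)) = (2*g)*(1/(2*g)) = 1)
J(R) = 1/(13 + R)
O = 1/14 (O = 1/(13 + 1) = 1/14 ≈ 0.071429)
Y(2, -2)*O - 129 = -2*1/14 - 129 = -⅐ - 129 = -904/7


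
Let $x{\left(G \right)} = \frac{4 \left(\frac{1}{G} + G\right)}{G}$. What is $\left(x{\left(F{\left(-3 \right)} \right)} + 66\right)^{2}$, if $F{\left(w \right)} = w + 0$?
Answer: $\frac{401956}{81} \approx 4962.4$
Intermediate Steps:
$F{\left(w \right)} = w$
$x{\left(G \right)} = \frac{4 G + \frac{4}{G}}{G}$ ($x{\left(G \right)} = \frac{4 \left(G + \frac{1}{G}\right)}{G} = \frac{4 G + \frac{4}{G}}{G}$)
$\left(x{\left(F{\left(-3 \right)} \right)} + 66\right)^{2} = \left(\left(4 + \frac{4}{9}\right) + 66\right)^{2} = \left(\frac{40}{9} + 66\right)^{2} = \left(\frac{634}{9}\right)^{2} = \frac{401956}{81}$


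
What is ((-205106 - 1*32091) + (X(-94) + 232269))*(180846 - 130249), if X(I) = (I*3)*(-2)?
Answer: -220805308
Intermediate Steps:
X(I) = -6*I (X(I) = (3*I)*(-2) = -6*I)
((-205106 - 1*32091) + (X(-94) + 232269))*(180846 - 130249) = ((-205106 - 1*32091) + (-6*(-94) + 232269))*(180846 - 130249) = ((-205106 - 32091) + (564 + 232269))*50597 = (-237197 + 232833)*50597 = -4364*50597 = -220805308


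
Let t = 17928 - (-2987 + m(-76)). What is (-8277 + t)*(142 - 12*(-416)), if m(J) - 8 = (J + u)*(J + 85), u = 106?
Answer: 63456240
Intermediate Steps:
m(J) = 8 + (85 + J)*(106 + J) (m(J) = 8 + (J + 106)*(J + 85) = 8 + (106 + J)*(85 + J) = 8 + (85 + J)*(106 + J))
t = 20637 (t = 17928 - (-2987 + (9018 + (-76)**2 + 191*(-76))) = 17928 - (-2987 + (9018 + 5776 - 14516)) = 17928 - (-2987 + 278) = 17928 - 1*(-2709) = 17928 + 2709 = 20637)
(-8277 + t)*(142 - 12*(-416)) = (-8277 + 20637)*(142 - 12*(-416)) = 12360*(142 + 4992) = 12360*5134 = 63456240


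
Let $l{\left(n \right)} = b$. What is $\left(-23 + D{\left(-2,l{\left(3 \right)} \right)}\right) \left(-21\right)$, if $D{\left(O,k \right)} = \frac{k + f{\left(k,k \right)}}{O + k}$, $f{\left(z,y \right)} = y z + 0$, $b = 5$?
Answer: $273$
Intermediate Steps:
$l{\left(n \right)} = 5$
$f{\left(z,y \right)} = y z$
$D{\left(O,k \right)} = \frac{k + k^{2}}{O + k}$ ($D{\left(O,k \right)} = \frac{k + k k}{O + k} = \frac{k + k^{2}}{O + k}$)
$\left(-23 + D{\left(-2,l{\left(3 \right)} \right)}\right) \left(-21\right) = \left(-23 + \frac{5 \left(1 + 5\right)}{-2 + 5}\right) \left(-21\right) = \left(-23 + 5 \cdot \frac{1}{3} \cdot 6\right) \left(-21\right) = \left(-23 + 10\right) \left(-21\right) = \left(-13\right) \left(-21\right) = 273$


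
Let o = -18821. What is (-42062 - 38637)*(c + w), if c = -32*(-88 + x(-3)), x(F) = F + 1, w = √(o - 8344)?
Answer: -232413120 - 80699*I*√27165 ≈ -2.3241e+8 - 1.3301e+7*I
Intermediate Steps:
w = I*√27165 (w = √(-18821 - 8344) = √(-27165) = I*√27165 ≈ 164.82*I)
x(F) = 1 + F
c = 2880 (c = -32*(-88 + (1 - 3)) = -32*(-88 - 2) = -32*(-90) = 2880)
(-42062 - 38637)*(c + w) = (-42062 - 38637)*(2880 + I*√27165) = -80699*(2880 + I*√27165) = -232413120 - 80699*I*√27165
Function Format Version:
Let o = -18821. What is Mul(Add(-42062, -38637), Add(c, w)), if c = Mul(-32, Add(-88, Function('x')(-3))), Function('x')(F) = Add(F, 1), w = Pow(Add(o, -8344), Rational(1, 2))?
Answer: Add(-232413120, Mul(-80699, I, Pow(27165, Rational(1, 2)))) ≈ Add(-2.3241e+8, Mul(-1.3301e+7, I))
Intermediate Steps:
w = Mul(I, Pow(27165, Rational(1, 2))) (w = Pow(Add(-18821, -8344), Rational(1, 2)) = Pow(-27165, Rational(1, 2)) = Mul(I, Pow(27165, Rational(1, 2))) ≈ Mul(164.82, I))
Function('x')(F) = Add(1, F)
c = 2880 (c = Mul(-32, Add(-88, Add(1, -3))) = Mul(-32, Add(-88, -2)) = Mul(-32, -90) = 2880)
Mul(Add(-42062, -38637), Add(c, w)) = Mul(Add(-42062, -38637), Add(2880, Mul(I, Pow(27165, Rational(1, 2))))) = Mul(-80699, Add(2880, Mul(I, Pow(27165, Rational(1, 2))))) = Add(-232413120, Mul(-80699, I, Pow(27165, Rational(1, 2))))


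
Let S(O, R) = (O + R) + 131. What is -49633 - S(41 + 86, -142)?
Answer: -49749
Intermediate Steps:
S(O, R) = 131 + O + R
-49633 - S(41 + 86, -142) = -49633 - (131 + (41 + 86) - 142) = -49633 - (131 + 127 - 142) = -49633 - 1*116 = -49633 - 116 = -49749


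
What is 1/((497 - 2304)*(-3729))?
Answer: 1/6738303 ≈ 1.4841e-7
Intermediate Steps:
1/((497 - 2304)*(-3729)) = -1/3729/(-1807) = -1/1807*(-1/3729) = 1/6738303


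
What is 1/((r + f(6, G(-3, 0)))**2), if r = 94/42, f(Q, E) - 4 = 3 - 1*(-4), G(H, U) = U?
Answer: 441/77284 ≈ 0.0057062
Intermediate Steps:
f(Q, E) = 11 (f(Q, E) = 4 + (3 - 1*(-4)) = 4 + (3 + 4) = 4 + 7 = 11)
r = 47/21 (r = 94*(1/42) = 47/21 ≈ 2.2381)
1/((r + f(6, G(-3, 0)))**2) = 1/((47/21 + 11)**2) = 1/((278/21)**2) = 1/(77284/441) = 441/77284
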